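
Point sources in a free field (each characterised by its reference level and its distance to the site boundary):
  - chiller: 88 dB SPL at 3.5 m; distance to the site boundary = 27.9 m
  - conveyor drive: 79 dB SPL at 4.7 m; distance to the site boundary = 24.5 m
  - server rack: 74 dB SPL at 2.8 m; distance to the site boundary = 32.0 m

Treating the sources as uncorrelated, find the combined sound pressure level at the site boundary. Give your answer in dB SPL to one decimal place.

First find each source's level at the receiver (point-source: −20·log₁₀(r/r_ref)), then combine on an intensity basis.
chiller: 88 − 20·log₁₀(27.9/3.5) = 88 − 18.03 = 69.97 dB SPL.
conveyor drive: 79 − 20·log₁₀(24.5/4.7) = 79 − 14.34 = 64.66 dB SPL.
server rack: 74 − 20·log₁₀(32.0/2.8) = 74 − 21.16 = 52.84 dB SPL.
Σ 10^(L/10) = 1.305e+07 → L_total = 10·log₁₀(1.305e+07) = 71.15 dB SPL.

71.2 dB SPL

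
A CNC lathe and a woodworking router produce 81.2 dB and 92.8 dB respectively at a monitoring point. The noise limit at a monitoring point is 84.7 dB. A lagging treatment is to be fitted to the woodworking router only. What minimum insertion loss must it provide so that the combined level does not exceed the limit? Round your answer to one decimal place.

Fixed contribution from the other source: Σ 10^(L/10) = 10^(81.2/10) = 1.318e+08 (81.20 dB).
To meet 84.7 dB overall, the treated woodworking router may contribute at most 10^(84.7/10) − 1.318e+08 = 1.633e+08, i.e. 82.13 dB.
So the woodworking router must be reduced from 92.8 to 82.13 dB: IL = 10.67 dB.

10.7 dB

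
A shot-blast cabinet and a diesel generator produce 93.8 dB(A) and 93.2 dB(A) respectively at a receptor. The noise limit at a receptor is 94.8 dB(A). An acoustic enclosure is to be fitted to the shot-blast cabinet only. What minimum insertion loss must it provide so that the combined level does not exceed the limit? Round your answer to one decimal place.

Everything except the shot-blast cabinet sums to 10^(93.2/10) = 2.089e+09 in linear terms, 93.20 dB(A).
To meet 94.8 dB(A) overall, the treated shot-blast cabinet may contribute at most 10^(94.8/10) − 2.089e+09 = 9.307e+08, i.e. 89.69 dB(A).
So the shot-blast cabinet must be reduced from 93.8 to 89.69 dB(A): IL = 4.11 dB.

4.1 dB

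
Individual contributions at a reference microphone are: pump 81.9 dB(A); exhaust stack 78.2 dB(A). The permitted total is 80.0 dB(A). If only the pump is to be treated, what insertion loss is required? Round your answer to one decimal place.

6.6 dB

The untreated sources together contribute 10^(78.2/10) = 6.607e+07, i.e. 78.20 dB(A).
The limit corresponds to 10^(80.0/10) = 1.000e+08; subtracting the fixed part leaves 3.393e+07 for the pump, i.e. 75.31 dB(A).
So the pump must be reduced from 81.9 to 75.31 dB(A): IL = 6.59 dB.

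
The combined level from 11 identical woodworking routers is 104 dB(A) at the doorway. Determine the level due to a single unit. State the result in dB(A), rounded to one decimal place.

11 equal contributions raise the level by 10·log₁₀ 11 = 10.414 dB, so each unit alone gives 104 − 10.414.

93.6 dB(A)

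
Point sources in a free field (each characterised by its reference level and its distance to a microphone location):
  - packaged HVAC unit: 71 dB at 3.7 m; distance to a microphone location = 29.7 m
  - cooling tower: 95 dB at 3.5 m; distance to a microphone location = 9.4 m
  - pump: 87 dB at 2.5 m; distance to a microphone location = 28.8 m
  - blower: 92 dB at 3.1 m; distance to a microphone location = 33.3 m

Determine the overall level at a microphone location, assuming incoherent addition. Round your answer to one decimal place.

86.6 dB

Apply inverse-square spreading to bring every level to the receiver, then sum 10^(L/10).
packaged HVAC unit: 71 − 20·log₁₀(29.7/3.7) = 71 − 18.09 = 52.91 dB.
cooling tower: 95 − 20·log₁₀(9.4/3.5) = 95 − 8.58 = 86.42 dB.
pump: 87 − 20·log₁₀(28.8/2.5) = 87 − 21.23 = 65.77 dB.
blower: 92 − 20·log₁₀(33.3/3.1) = 92 − 20.62 = 71.38 dB.
Σ 10^(L/10) = 4.561e+08 → L_total = 10·log₁₀(4.561e+08) = 86.59 dB.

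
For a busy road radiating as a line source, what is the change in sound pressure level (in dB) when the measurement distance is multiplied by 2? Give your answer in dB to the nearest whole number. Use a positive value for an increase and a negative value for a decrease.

-3 dB

A line source loses 3 dB per doubling of distance; generally ΔL = −10·log₁₀(r₂/r₁).
ΔL = −10·log₁₀(2) = -3.01 dB.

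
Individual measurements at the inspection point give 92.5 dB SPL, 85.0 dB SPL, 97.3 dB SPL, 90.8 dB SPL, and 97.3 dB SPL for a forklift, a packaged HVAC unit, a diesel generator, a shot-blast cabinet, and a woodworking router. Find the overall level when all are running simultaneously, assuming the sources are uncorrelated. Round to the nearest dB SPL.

Incoherent sources combine by intensity addition: L_total = 10·log₁₀(Σ 10^(L_i/10)).
Σ 10^(L/10) = 10^(92.5/10) + 10^(85.0/10) + 10^(97.3/10) + 10^(90.8/10) + 10^(97.3/10) = 1.404e+10.
L_total = 10·log₁₀(1.404e+10) = 101.47 dB SPL.

101 dB SPL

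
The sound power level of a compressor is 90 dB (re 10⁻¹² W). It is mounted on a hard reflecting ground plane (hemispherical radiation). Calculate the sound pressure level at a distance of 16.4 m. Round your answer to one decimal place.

57.7 dB

L_p = L_w − 10·log₁₀(2π·r²) with r = 16.4 m.
2π·r² = 1690 m², 10·log₁₀ of that is 32.279 dB.
L_p = 90 − 32.279 = 57.72 dB.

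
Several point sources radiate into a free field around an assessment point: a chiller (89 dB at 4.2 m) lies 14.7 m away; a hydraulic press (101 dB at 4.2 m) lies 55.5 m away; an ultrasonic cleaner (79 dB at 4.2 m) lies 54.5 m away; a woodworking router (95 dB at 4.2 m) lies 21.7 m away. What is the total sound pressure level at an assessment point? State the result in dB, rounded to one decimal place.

Propagate each source to the receiver with L = L_ref − 20·log₁₀(r/r_ref), then add intensities.
chiller: 89 − 20·log₁₀(14.7/4.2) = 89 − 10.88 = 78.12 dB.
hydraulic press: 101 − 20·log₁₀(55.5/4.2) = 101 − 22.42 = 78.58 dB.
ultrasonic cleaner: 79 − 20·log₁₀(54.5/4.2) = 79 − 22.26 = 56.74 dB.
woodworking router: 95 − 20·log₁₀(21.7/4.2) = 95 − 14.26 = 80.74 dB.
Σ 10^(L/10) = 2.559e+08 → L_total = 10·log₁₀(2.559e+08) = 84.08 dB.

84.1 dB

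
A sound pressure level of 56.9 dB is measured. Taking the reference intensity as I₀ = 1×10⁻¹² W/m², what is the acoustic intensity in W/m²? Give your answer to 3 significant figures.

I/I₀ = 10^(56.9/10) = 4.898e+05, so I = 4.898e+05 × 10⁻¹² W/m².

4.90e-07 W/m²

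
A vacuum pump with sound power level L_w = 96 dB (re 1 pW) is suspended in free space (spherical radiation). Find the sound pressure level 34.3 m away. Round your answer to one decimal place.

54.3 dB

L_p = L_w − 10·log₁₀(4π·r²) with r = 34.3 m.
4π·r² = 1.478e+04 m², 10·log₁₀ of that is 41.698 dB.
L_p = 96 − 41.698 = 54.30 dB.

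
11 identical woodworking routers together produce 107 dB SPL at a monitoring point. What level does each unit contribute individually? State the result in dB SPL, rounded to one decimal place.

For N identical incoherent sources L_total = L₁ + 10·log₁₀ N, so L₁ = 107 − 10·log₁₀(11) = 107 − 10.414.

96.6 dB SPL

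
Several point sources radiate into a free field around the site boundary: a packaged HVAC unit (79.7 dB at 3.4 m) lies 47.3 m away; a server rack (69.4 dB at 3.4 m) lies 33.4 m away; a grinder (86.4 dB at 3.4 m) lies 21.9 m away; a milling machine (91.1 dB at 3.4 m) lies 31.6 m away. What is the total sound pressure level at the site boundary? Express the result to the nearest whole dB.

74 dB

Apply inverse-square spreading to bring every level to the receiver, then sum 10^(L/10).
packaged HVAC unit: 79.7 − 20·log₁₀(47.3/3.4) = 79.7 − 22.87 = 56.83 dB.
server rack: 69.4 − 20·log₁₀(33.4/3.4) = 69.4 − 19.85 = 49.55 dB.
grinder: 86.4 − 20·log₁₀(21.9/3.4) = 86.4 − 16.18 = 70.22 dB.
milling machine: 91.1 − 20·log₁₀(31.6/3.4) = 91.1 − 19.36 = 71.74 dB.
Σ 10^(L/10) = 2.601e+07 → L_total = 10·log₁₀(2.601e+07) = 74.15 dB.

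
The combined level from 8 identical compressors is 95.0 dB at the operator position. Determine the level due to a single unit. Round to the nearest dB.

Dividing the total intensity by 8 lowers the level by 10·log₁₀ 8 = 9.031 dB: L₁ = 95.0 − 9.031.

86 dB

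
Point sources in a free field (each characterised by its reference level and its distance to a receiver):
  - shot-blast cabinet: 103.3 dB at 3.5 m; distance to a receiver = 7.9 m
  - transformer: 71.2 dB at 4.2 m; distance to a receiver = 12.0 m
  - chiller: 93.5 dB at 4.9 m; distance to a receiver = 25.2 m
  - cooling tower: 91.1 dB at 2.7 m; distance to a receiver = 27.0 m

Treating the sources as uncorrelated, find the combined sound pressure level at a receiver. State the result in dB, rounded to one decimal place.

Apply inverse-square spreading to bring every level to the receiver, then sum 10^(L/10).
shot-blast cabinet: 103.3 − 20·log₁₀(7.9/3.5) = 103.3 − 7.07 = 96.23 dB.
transformer: 71.2 − 20·log₁₀(12.0/4.2) = 71.2 − 9.12 = 62.08 dB.
chiller: 93.5 − 20·log₁₀(25.2/4.9) = 93.5 − 14.22 = 79.28 dB.
cooling tower: 91.1 − 20·log₁₀(27.0/2.7) = 91.1 − 20.00 = 71.10 dB.
Σ 10^(L/10) = 4.296e+09 → L_total = 10·log₁₀(4.296e+09) = 96.33 dB.

96.3 dB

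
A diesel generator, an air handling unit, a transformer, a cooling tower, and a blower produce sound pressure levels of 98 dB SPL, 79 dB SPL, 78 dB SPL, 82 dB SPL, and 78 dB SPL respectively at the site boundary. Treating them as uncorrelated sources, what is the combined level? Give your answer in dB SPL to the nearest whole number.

For uncorrelated sources the intensities add, so convert each level to linear form, sum, and take 10·log₁₀ of the total.
Σ 10^(L/10) = 10^(98/10) + 10^(79/10) + 10^(78/10) + 10^(82/10) + 10^(78/10) = 6.674e+09.
L_total = 10·log₁₀(6.674e+09) = 98.24 dB SPL.

98 dB SPL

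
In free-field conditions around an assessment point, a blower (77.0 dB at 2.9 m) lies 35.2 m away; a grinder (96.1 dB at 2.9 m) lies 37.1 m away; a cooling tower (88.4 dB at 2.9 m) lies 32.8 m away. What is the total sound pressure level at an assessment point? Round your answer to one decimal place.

Propagate each source to the receiver with L = L_ref − 20·log₁₀(r/r_ref), then add intensities.
blower: 77.0 − 20·log₁₀(35.2/2.9) = 77.0 − 21.68 = 55.32 dB.
grinder: 96.1 − 20·log₁₀(37.1/2.9) = 96.1 − 22.14 = 73.96 dB.
cooling tower: 88.4 − 20·log₁₀(32.8/2.9) = 88.4 − 21.07 = 67.33 dB.
Σ 10^(L/10) = 3.064e+07 → L_total = 10·log₁₀(3.064e+07) = 74.86 dB.

74.9 dB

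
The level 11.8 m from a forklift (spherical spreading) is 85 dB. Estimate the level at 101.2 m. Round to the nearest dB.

For a point source, L₂ = L₁ − 20·log₁₀(r₂/r₁).
L₂ = 85 − 20·log₁₀(101.2/11.8) = 85 − 18.666 = 66.33 dB.

66 dB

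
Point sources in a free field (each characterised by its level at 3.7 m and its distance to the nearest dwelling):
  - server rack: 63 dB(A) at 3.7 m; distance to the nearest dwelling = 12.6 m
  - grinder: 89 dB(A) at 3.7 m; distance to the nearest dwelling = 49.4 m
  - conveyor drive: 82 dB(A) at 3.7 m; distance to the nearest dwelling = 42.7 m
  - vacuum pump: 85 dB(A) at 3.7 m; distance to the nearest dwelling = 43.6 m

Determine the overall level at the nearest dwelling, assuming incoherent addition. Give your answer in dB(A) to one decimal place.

69.1 dB(A)

Apply inverse-square spreading to bring every level to the receiver, then sum 10^(L/10).
server rack: 63 − 20·log₁₀(12.6/3.7) = 63 − 10.64 = 52.36 dB(A).
grinder: 89 − 20·log₁₀(49.4/3.7) = 89 − 22.51 = 66.49 dB(A).
conveyor drive: 82 − 20·log₁₀(42.7/3.7) = 82 − 21.24 = 60.76 dB(A).
vacuum pump: 85 − 20·log₁₀(43.6/3.7) = 85 − 21.43 = 63.57 dB(A).
Σ 10^(L/10) = 8.095e+06 → L_total = 10·log₁₀(8.095e+06) = 69.08 dB(A).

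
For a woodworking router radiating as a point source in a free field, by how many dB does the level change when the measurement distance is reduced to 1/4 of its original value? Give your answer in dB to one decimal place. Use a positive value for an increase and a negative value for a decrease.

With spherical spreading the level changes by −20·log₁₀(r₂/r₁).
ΔL = −20·log₁₀(0.25) = +12.04 dB.

+12.0 dB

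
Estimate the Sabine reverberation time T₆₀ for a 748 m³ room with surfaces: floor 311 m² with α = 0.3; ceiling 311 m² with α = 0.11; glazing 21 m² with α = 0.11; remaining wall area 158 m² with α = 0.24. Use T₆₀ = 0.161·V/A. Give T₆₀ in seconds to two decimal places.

0.72 s

Total absorption A = 311·0.3 + 311·0.11 + 21·0.11 + 158·0.24 = 167.74 m² sabins.
T₆₀ = 0.161 × 748 / 167.74 = 0.718 s.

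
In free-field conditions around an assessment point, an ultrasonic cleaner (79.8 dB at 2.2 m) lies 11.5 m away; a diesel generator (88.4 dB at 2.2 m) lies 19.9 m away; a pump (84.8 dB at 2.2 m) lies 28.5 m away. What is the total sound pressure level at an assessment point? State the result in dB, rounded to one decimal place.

Propagate each source to the receiver with L = L_ref − 20·log₁₀(r/r_ref), then add intensities.
ultrasonic cleaner: 79.8 − 20·log₁₀(11.5/2.2) = 79.8 − 14.37 = 65.43 dB.
diesel generator: 88.4 − 20·log₁₀(19.9/2.2) = 88.4 − 19.13 = 69.27 dB.
pump: 84.8 − 20·log₁₀(28.5/2.2) = 84.8 − 22.25 = 62.55 dB.
Σ 10^(L/10) = 1.375e+07 → L_total = 10·log₁₀(1.375e+07) = 71.38 dB.

71.4 dB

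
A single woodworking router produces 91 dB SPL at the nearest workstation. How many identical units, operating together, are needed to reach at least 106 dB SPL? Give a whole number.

N identical sources give L₁ + 10·log₁₀ N, so require 10·log₁₀ N ≥ 106 − 91 = 15.0 dB.
N ≥ 10^(15.0/10) = 31.623, so N = 32.

32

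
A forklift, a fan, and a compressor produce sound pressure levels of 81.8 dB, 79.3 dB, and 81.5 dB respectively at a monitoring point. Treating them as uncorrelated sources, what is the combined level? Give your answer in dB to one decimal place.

85.8 dB

Incoherent sources combine by intensity addition: L_total = 10·log₁₀(Σ 10^(L_i/10)).
Σ 10^(L/10) = 10^(81.8/10) + 10^(79.3/10) + 10^(81.5/10) = 3.777e+08.
L_total = 10·log₁₀(3.777e+08) = 85.77 dB.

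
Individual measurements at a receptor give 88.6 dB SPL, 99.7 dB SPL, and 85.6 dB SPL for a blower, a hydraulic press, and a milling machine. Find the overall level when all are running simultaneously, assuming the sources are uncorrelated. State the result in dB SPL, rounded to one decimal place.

For uncorrelated sources the intensities add, so convert each level to linear form, sum, and take 10·log₁₀ of the total.
Σ 10^(L/10) = 10^(88.6/10) + 10^(99.7/10) + 10^(85.6/10) = 1.042e+10.
L_total = 10·log₁₀(1.042e+10) = 100.18 dB SPL.

100.2 dB SPL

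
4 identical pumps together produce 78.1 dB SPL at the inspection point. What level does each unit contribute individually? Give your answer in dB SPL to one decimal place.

4 equal contributions raise the level by 10·log₁₀ 4 = 6.021 dB, so each unit alone gives 78.1 − 6.021.

72.1 dB SPL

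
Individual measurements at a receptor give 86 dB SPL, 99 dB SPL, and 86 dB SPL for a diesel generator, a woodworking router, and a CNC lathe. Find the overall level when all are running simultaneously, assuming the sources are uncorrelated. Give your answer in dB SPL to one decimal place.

For uncorrelated sources the intensities add, so convert each level to linear form, sum, and take 10·log₁₀ of the total.
Σ 10^(L/10) = 10^(86/10) + 10^(99/10) + 10^(86/10) = 8.739e+09.
L_total = 10·log₁₀(8.739e+09) = 99.41 dB SPL.

99.4 dB SPL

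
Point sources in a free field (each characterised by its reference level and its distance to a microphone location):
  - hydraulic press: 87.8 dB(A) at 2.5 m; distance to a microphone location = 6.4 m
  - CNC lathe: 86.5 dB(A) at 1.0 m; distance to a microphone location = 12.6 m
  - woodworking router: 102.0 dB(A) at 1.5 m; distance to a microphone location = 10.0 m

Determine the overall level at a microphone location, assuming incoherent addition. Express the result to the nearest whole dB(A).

Propagate each source to the receiver with L = L_ref − 20·log₁₀(r/r_ref), then add intensities.
hydraulic press: 87.8 − 20·log₁₀(6.4/2.5) = 87.8 − 8.16 = 79.64 dB(A).
CNC lathe: 86.5 − 20·log₁₀(12.6/1.0) = 86.5 − 22.01 = 64.49 dB(A).
woodworking router: 102.0 − 20·log₁₀(10.0/1.5) = 102.0 − 16.48 = 85.52 dB(A).
Σ 10^(L/10) = 4.514e+08 → L_total = 10·log₁₀(4.514e+08) = 86.55 dB(A).

87 dB(A)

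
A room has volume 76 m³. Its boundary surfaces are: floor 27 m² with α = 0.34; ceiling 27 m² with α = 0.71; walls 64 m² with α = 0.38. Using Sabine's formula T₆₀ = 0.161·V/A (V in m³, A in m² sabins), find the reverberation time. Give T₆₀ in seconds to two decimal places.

A = Σ Sᵢαᵢ = 27·0.34 + 27·0.71 + 64·0.38 = 52.67 m².
T₆₀ = 0.161 × 76 / 52.67 = 0.232 s.

0.23 s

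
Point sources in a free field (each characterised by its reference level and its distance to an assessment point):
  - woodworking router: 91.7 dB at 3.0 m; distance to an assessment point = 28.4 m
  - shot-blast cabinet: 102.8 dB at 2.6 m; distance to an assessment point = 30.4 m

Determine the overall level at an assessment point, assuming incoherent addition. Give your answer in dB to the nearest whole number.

82 dB

Apply inverse-square spreading to bring every level to the receiver, then sum 10^(L/10).
woodworking router: 91.7 − 20·log₁₀(28.4/3.0) = 91.7 − 19.52 = 72.18 dB.
shot-blast cabinet: 102.8 − 20·log₁₀(30.4/2.6) = 102.8 − 21.36 = 81.44 dB.
Σ 10^(L/10) = 1.559e+08 → L_total = 10·log₁₀(1.559e+08) = 81.93 dB.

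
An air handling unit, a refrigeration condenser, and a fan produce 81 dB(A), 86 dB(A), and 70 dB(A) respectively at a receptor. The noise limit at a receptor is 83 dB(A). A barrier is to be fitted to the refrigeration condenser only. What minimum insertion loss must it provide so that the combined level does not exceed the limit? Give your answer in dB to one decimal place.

8.0 dB

Everything except the refrigeration condenser sums to 10^(81/10) + 10^(70/10) = 1.359e+08 in linear terms, 81.33 dB(A).
The limit corresponds to 10^(83/10) = 1.995e+08; subtracting the fixed part leaves 6.363e+07 for the refrigeration condenser, i.e. 78.04 dB(A).
Required insertion loss = 86 − 78.04 = 7.96 dB.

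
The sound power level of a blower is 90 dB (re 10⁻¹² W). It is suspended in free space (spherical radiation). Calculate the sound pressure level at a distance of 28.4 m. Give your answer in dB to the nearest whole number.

50 dB

The power spreads over a sphere of area 4π·r², so L_p = L_w − 10·log₁₀(4π·r²).
4π·r² = 1.014e+04 m², 10·log₁₀ of that is 40.058 dB.
L_p = 90 − 40.058 = 49.94 dB.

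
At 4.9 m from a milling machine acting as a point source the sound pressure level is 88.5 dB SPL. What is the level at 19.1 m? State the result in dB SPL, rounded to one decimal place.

Point-source attenuation: ΔL = 20·log₁₀(r₂/r₁) = 20·log₁₀(19.1/4.9) = 11.817 dB.
L₂ = 88.5 − 20·log₁₀(19.1/4.9) = 88.5 − 11.817 = 76.68 dB SPL.

76.7 dB SPL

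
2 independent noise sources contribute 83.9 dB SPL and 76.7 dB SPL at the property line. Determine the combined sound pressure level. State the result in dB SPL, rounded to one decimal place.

For uncorrelated sources the intensities add, so convert each level to linear form, sum, and take 10·log₁₀ of the total.
Σ 10^(L/10) = 10^(83.9/10) + 10^(76.7/10) = 2.922e+08.
L_total = 10·log₁₀(2.922e+08) = 84.66 dB SPL.

84.7 dB SPL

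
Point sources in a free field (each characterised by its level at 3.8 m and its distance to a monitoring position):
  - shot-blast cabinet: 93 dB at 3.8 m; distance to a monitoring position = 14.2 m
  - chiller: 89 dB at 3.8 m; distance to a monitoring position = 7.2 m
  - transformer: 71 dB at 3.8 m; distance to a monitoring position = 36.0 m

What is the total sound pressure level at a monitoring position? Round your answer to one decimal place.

Propagate each source to the receiver with L = L_ref − 20·log₁₀(r/r_ref), then add intensities.
shot-blast cabinet: 93 − 20·log₁₀(14.2/3.8) = 93 − 11.45 = 81.55 dB.
chiller: 89 − 20·log₁₀(7.2/3.8) = 89 − 5.55 = 83.45 dB.
transformer: 71 − 20·log₁₀(36.0/3.8) = 71 − 19.53 = 51.47 dB.
Σ 10^(L/10) = 3.643e+08 → L_total = 10·log₁₀(3.643e+08) = 85.61 dB.

85.6 dB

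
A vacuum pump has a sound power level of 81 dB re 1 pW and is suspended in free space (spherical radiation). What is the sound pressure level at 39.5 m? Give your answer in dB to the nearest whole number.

38 dB

L_p = L_w − 10·log₁₀(4π·r²) with r = 39.5 m.
4π·r² = 1.961e+04 m², 10·log₁₀ of that is 42.924 dB.
L_p = 81 − 42.924 = 38.08 dB.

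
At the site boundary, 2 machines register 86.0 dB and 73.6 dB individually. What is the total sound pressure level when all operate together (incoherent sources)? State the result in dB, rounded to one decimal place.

86.2 dB

Incoherent sources combine by intensity addition: L_total = 10·log₁₀(Σ 10^(L_i/10)).
Σ 10^(L/10) = 10^(86.0/10) + 10^(73.6/10) = 4.210e+08.
L_total = 10·log₁₀(4.210e+08) = 86.24 dB.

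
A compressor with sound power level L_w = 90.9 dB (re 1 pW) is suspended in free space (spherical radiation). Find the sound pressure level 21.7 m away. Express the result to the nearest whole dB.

Free-field spherical radiation: L_p = L_w − 10·log₁₀(4π·r²), r = 21.7 m.
4π·r² = 5917 m², 10·log₁₀ of that is 37.721 dB.
L_p = 90.9 − 37.721 = 53.18 dB.

53 dB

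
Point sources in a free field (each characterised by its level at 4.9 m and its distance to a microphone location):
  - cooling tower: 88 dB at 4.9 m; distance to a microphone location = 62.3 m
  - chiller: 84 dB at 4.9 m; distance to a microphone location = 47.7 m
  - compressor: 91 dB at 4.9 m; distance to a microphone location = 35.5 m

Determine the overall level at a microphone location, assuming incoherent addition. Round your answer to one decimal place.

74.8 dB

Propagate each source to the receiver with L = L_ref − 20·log₁₀(r/r_ref), then add intensities.
cooling tower: 88 − 20·log₁₀(62.3/4.9) = 88 − 22.09 = 65.91 dB.
chiller: 84 − 20·log₁₀(47.7/4.9) = 84 − 19.77 = 64.23 dB.
compressor: 91 − 20·log₁₀(35.5/4.9) = 91 − 17.20 = 73.80 dB.
Σ 10^(L/10) = 3.054e+07 → L_total = 10·log₁₀(3.054e+07) = 74.85 dB.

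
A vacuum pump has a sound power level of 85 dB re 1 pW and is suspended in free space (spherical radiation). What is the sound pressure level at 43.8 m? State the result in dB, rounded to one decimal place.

The power spreads over a sphere of area 4π·r², so L_p = L_w − 10·log₁₀(4π·r²).
4π·r² = 2.411e+04 m², 10·log₁₀ of that is 43.822 dB.
L_p = 85 − 43.822 = 41.18 dB.

41.2 dB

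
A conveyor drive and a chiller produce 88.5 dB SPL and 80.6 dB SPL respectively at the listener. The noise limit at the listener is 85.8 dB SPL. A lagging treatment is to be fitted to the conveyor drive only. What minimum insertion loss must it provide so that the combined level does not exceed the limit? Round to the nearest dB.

4 dB

Fixed contribution from the other source: Σ 10^(L/10) = 10^(80.6/10) = 1.148e+08 (80.60 dB SPL).
To meet 85.8 dB SPL overall, the treated conveyor drive may contribute at most 10^(85.8/10) − 1.148e+08 = 2.654e+08, i.e. 84.24 dB SPL.
Required insertion loss = 88.5 − 84.24 = 4.26 dB.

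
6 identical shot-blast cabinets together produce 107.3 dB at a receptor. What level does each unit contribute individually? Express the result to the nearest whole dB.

6 equal contributions raise the level by 10·log₁₀ 6 = 7.782 dB, so each unit alone gives 107.3 − 7.782.

100 dB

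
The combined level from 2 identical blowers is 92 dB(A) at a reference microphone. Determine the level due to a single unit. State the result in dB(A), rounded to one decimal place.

89.0 dB(A)

For N identical incoherent sources L_total = L₁ + 10·log₁₀ N, so L₁ = 92 − 10·log₁₀(2) = 92 − 3.010.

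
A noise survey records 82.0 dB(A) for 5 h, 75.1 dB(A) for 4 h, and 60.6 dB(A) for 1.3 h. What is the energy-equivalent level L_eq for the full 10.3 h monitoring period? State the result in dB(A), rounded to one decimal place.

L_eq = 10·log₁₀[(1/T)·Σ tᵢ·10^(Lᵢ/10)] with T = 10.3 h.
Σ tᵢ·10^(Lᵢ/10) = 5·10^(82.0/10) + 4·10^(75.1/10) + 1.3·10^(60.6/10) = 9.234e+08.
L_eq = 10·log₁₀(9.234e+08/10.3) = 79.53 dB(A).

79.5 dB(A)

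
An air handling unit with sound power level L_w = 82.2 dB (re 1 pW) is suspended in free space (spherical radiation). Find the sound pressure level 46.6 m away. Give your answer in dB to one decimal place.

37.8 dB

Free-field spherical radiation: L_p = L_w − 10·log₁₀(4π·r²), r = 46.6 m.
4π·r² = 2.729e+04 m², 10·log₁₀ of that is 44.360 dB.
L_p = 82.2 − 44.360 = 37.84 dB.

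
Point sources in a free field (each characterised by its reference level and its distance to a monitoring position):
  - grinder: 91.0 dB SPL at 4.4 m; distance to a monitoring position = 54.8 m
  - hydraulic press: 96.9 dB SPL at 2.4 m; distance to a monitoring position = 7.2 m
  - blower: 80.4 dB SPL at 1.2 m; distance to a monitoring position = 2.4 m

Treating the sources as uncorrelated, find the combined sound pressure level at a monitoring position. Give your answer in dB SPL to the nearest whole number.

88 dB SPL

First find each source's level at the receiver (point-source: −20·log₁₀(r/r_ref)), then combine on an intensity basis.
grinder: 91.0 − 20·log₁₀(54.8/4.4) = 91.0 − 21.91 = 69.09 dB SPL.
hydraulic press: 96.9 − 20·log₁₀(7.2/2.4) = 96.9 − 9.54 = 87.36 dB SPL.
blower: 80.4 − 20·log₁₀(2.4/1.2) = 80.4 − 6.02 = 74.38 dB SPL.
Σ 10^(L/10) = 5.797e+08 → L_total = 10·log₁₀(5.797e+08) = 87.63 dB SPL.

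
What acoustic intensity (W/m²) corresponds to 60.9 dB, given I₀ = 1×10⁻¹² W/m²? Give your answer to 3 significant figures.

1.23e-06 W/m²

I = I₀·10^(L/10) = 10⁻¹² × 10^(60.9/10) = 10^(-5.910).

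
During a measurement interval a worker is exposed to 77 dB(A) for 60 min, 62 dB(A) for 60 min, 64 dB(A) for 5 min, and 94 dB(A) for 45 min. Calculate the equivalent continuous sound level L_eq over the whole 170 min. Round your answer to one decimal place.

The energy average is taken in the linear domain: L_eq = 10·log₁₀[(Σ tᵢ·10^(Lᵢ/10))/T], T = 170 min.
Σ tᵢ·10^(Lᵢ/10) = 60·10^(77/10) + 60·10^(62/10) + 5·10^(64/10) + 45·10^(94/10) = 1.161e+11.
L_eq = 10·log₁₀(1.161e+11/170) = 88.35 dB(A).

88.3 dB(A)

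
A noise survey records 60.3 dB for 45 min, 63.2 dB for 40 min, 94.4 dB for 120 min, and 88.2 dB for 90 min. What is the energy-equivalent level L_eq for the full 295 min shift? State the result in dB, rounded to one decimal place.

L_eq = 10·log₁₀[(1/T)·Σ tᵢ·10^(Lᵢ/10)] with T = 295 min.
Σ tᵢ·10^(Lᵢ/10) = 45·10^(60.3/10) + 40·10^(63.2/10) + 120·10^(94.4/10) + 90·10^(88.2/10) = 3.901e+11.
L_eq = 10·log₁₀(3.901e+11/295) = 91.21 dB.

91.2 dB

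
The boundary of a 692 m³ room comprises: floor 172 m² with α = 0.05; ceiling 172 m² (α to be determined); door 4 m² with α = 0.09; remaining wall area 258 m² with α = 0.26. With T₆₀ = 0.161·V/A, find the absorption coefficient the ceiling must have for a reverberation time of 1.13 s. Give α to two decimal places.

0.13

Required total absorption A = 0.161·692/1.13 = 98.59 m².
Absorption from the other surfaces = 172·0.05 + 4·0.09 + 258·0.26 = 76.04 m², so the ceiling must supply 22.55 m² over 172 m².
α = 22.55/172 = 0.131.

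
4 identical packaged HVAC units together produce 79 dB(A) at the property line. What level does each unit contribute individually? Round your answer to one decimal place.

4 equal contributions raise the level by 10·log₁₀ 4 = 6.021 dB, so each unit alone gives 79 − 6.021.

73.0 dB(A)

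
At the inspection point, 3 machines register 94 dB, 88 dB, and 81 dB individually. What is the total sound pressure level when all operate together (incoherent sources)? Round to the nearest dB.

For uncorrelated sources the intensities add, so convert each level to linear form, sum, and take 10·log₁₀ of the total.
Σ 10^(L/10) = 10^(94/10) + 10^(88/10) + 10^(81/10) = 3.269e+09.
L_total = 10·log₁₀(3.269e+09) = 95.14 dB.

95 dB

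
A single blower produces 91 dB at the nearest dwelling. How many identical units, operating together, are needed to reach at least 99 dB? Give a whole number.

7

N identical sources give L₁ + 10·log₁₀ N, so require 10·log₁₀ N ≥ 99 − 91 = 8.0 dB.
N ≥ 10^(8.0/10) = 6.310, so N = 7.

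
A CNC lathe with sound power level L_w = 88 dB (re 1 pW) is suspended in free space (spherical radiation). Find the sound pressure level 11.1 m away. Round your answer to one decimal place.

56.1 dB

L_p = L_w − 10·log₁₀(4π·r²) with r = 11.1 m.
4π·r² = 1548 m², 10·log₁₀ of that is 31.899 dB.
L_p = 88 − 31.899 = 56.10 dB.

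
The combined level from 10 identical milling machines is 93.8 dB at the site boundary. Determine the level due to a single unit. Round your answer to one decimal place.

83.8 dB

For N identical incoherent sources L_total = L₁ + 10·log₁₀ N, so L₁ = 93.8 − 10·log₁₀(10) = 93.8 − 10.000.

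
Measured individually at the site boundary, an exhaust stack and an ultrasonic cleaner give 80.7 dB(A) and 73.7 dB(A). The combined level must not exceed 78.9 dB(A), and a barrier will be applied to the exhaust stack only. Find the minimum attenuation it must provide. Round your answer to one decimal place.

Fixed contribution from the other source: Σ 10^(L/10) = 10^(73.7/10) = 2.344e+07 (73.70 dB(A)).
To meet 78.9 dB(A) overall, the treated exhaust stack may contribute at most 10^(78.9/10) − 2.344e+07 = 5.418e+07, i.e. 77.34 dB(A).
Required insertion loss = 80.7 − 77.34 = 3.36 dB.

3.4 dB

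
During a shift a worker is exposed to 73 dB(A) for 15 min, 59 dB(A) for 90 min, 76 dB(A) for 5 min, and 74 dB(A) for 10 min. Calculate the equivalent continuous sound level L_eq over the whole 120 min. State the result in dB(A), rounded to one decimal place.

The energy average is taken in the linear domain: L_eq = 10·log₁₀[(Σ tᵢ·10^(Lᵢ/10))/T], T = 120 min.
Σ tᵢ·10^(Lᵢ/10) = 15·10^(73/10) + 90·10^(59/10) + 5·10^(76/10) + 10·10^(74/10) = 8.210e+08.
L_eq = 10·log₁₀(8.210e+08/120) = 68.35 dB(A).

68.4 dB(A)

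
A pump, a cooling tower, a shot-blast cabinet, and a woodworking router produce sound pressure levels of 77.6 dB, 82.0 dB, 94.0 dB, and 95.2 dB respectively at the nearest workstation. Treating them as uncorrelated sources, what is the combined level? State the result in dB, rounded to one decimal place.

For uncorrelated sources the intensities add, so convert each level to linear form, sum, and take 10·log₁₀ of the total.
Σ 10^(L/10) = 10^(77.6/10) + 10^(82.0/10) + 10^(94.0/10) + 10^(95.2/10) = 6.039e+09.
L_total = 10·log₁₀(6.039e+09) = 97.81 dB.

97.8 dB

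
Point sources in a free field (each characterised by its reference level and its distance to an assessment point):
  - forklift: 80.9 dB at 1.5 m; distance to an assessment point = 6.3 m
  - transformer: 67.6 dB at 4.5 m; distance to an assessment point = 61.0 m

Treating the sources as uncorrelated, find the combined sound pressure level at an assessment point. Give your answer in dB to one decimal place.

Propagate each source to the receiver with L = L_ref − 20·log₁₀(r/r_ref), then add intensities.
forklift: 80.9 − 20·log₁₀(6.3/1.5) = 80.9 − 12.46 = 68.44 dB.
transformer: 67.6 − 20·log₁₀(61.0/4.5) = 67.6 − 22.64 = 44.96 dB.
Σ 10^(L/10) = 7.006e+06 → L_total = 10·log₁₀(7.006e+06) = 68.45 dB.

68.5 dB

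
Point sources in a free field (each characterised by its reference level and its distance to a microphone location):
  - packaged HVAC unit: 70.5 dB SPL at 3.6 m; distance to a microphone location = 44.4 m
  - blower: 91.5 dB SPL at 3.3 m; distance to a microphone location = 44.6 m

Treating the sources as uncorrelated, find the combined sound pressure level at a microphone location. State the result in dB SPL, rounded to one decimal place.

68.9 dB SPL

Propagate each source to the receiver with L = L_ref − 20·log₁₀(r/r_ref), then add intensities.
packaged HVAC unit: 70.5 − 20·log₁₀(44.4/3.6) = 70.5 − 21.82 = 48.68 dB SPL.
blower: 91.5 − 20·log₁₀(44.6/3.3) = 91.5 − 22.62 = 68.88 dB SPL.
Σ 10^(L/10) = 7.807e+06 → L_total = 10·log₁₀(7.807e+06) = 68.92 dB SPL.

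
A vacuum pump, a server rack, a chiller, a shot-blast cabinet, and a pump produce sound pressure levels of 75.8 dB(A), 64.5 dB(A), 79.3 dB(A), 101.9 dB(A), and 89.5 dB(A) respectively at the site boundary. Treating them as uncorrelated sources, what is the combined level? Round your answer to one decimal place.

For uncorrelated sources the intensities add, so convert each level to linear form, sum, and take 10·log₁₀ of the total.
Σ 10^(L/10) = 10^(75.8/10) + 10^(64.5/10) + 10^(79.3/10) + 10^(101.9/10) + 10^(89.5/10) = 1.651e+10.
L_total = 10·log₁₀(1.651e+10) = 102.18 dB(A).

102.2 dB(A)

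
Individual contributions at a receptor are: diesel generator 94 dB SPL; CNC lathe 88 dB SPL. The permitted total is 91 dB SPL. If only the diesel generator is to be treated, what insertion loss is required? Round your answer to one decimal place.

Everything except the diesel generator sums to 10^(88/10) = 6.310e+08 in linear terms, 88.00 dB SPL.
The limit corresponds to 10^(91/10) = 1.259e+09; subtracting the fixed part leaves 6.280e+08 for the diesel generator, i.e. 87.98 dB SPL.
Required insertion loss = 94 − 87.98 = 6.02 dB.

6.0 dB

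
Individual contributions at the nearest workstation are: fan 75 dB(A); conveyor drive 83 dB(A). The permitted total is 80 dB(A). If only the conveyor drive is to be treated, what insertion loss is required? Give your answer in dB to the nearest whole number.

5 dB

Everything except the conveyor drive sums to 10^(75/10) = 3.162e+07 in linear terms, 75.00 dB(A).
The limit corresponds to 10^(80/10) = 1.000e+08; subtracting the fixed part leaves 6.838e+07 for the conveyor drive, i.e. 78.35 dB(A).
Required insertion loss = 83 − 78.35 = 4.65 dB.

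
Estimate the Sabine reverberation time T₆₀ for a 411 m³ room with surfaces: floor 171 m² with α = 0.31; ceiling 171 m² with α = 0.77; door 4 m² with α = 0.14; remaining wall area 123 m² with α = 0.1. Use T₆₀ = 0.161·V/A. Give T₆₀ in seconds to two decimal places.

0.33 s

Summing Sᵢαᵢ: 171·0.31 + 171·0.77 + 4·0.14 + 123·0.1 = 197.54 m².
T₆₀ = 0.161 × 411 / 197.54 = 0.335 s.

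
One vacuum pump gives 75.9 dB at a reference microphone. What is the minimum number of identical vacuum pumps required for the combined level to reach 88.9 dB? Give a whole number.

N identical sources give L₁ + 10·log₁₀ N, so require 10·log₁₀ N ≥ 88.9 − 75.9 = 13.0 dB.
N ≥ 10^(13.0/10) = 19.953, so N = 20.

20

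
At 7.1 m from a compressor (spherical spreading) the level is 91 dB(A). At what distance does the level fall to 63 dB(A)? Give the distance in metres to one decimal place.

178.3 m

The 28.0 dB drop corresponds to a distance ratio of 10^(28.0/20) for a point source.
r₂ = 7.1·10^((91−63)/20) = 7.1·10^(28.0/20) = 178.34 m.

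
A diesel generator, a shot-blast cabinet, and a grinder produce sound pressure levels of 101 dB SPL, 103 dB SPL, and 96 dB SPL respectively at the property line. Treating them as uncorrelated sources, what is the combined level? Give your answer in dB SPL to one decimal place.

105.6 dB SPL

Incoherent sources combine by intensity addition: L_total = 10·log₁₀(Σ 10^(L_i/10)).
Σ 10^(L/10) = 10^(101/10) + 10^(103/10) + 10^(96/10) = 3.652e+10.
L_total = 10·log₁₀(3.652e+10) = 105.63 dB SPL.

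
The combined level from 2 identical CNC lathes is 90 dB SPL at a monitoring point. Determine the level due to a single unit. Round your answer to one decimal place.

87.0 dB SPL

2 equal contributions raise the level by 10·log₁₀ 2 = 3.010 dB, so each unit alone gives 90 − 3.010.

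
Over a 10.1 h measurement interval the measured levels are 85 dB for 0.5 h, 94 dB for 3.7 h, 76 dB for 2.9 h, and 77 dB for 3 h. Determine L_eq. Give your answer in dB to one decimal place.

89.8 dB

Weight each interval's intensity by its duration and average over T = 10.1 h:
Σ tᵢ·10^(Lᵢ/10) = 0.5·10^(85/10) + 3.7·10^(94/10) + 2.9·10^(76/10) + 3·10^(77/10) = 9.718e+09.
L_eq = 10·log₁₀(9.718e+09/10.1) = 89.83 dB.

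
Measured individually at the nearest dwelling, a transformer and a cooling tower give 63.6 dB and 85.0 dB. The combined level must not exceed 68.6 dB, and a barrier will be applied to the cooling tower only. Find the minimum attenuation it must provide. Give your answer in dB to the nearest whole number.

Everything except the cooling tower sums to 10^(63.6/10) = 2.291e+06 in linear terms, 63.60 dB.
The limit corresponds to 10^(68.6/10) = 7.244e+06; subtracting the fixed part leaves 4.953e+06 for the cooling tower, i.e. 66.95 dB.
Required insertion loss = 85.0 − 66.95 = 18.05 dB.

18 dB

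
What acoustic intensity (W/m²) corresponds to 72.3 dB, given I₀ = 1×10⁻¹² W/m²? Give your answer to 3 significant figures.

1.70e-05 W/m²

I = I₀·10^(L/10) = 10⁻¹² × 10^(72.3/10) = 10^(-4.770).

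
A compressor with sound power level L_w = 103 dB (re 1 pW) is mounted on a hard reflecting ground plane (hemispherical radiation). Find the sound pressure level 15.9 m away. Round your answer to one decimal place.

71.0 dB

L_p = L_w − 10·log₁₀(2π·r²) with r = 15.9 m.
2π·r² = 1588 m², 10·log₁₀ of that is 32.010 dB.
L_p = 103 − 32.010 = 70.99 dB.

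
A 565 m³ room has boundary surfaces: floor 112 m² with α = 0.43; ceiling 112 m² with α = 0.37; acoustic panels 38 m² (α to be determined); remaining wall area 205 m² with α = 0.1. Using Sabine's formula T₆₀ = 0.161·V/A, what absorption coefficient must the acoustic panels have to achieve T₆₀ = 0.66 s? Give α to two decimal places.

0.73

From T₆₀ = 0.161·V/A, the target T₆₀ = 0.66 s needs A = 0.161·565/0.66 = 137.83 m².
Absorption from the other surfaces = 112·0.43 + 112·0.37 + 205·0.1 = 110.10 m², so the acoustic panels must supply 27.73 m² over 38 m².
α = 27.73/38 = 0.730.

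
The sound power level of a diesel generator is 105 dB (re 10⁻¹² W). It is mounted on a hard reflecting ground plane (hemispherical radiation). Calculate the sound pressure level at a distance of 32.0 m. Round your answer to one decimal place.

L_p = L_w − 10·log₁₀(2π·r²) with r = 32.0 m.
2π·r² = 6434 m², 10·log₁₀ of that is 38.085 dB.
L_p = 105 − 38.085 = 66.92 dB.

66.9 dB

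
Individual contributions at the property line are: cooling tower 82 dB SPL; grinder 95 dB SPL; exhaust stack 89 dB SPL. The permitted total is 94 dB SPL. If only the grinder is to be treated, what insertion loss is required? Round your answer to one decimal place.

Fixed contribution from the other sources: Σ 10^(L/10) = 10^(82/10) + 10^(89/10) = 9.528e+08 (89.79 dB SPL).
To meet 94 dB SPL overall, the treated grinder may contribute at most 10^(94/10) − 9.528e+08 = 1.559e+09, i.e. 91.93 dB SPL.
So the grinder must be reduced from 95 to 91.93 dB SPL: IL = 3.07 dB.

3.1 dB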